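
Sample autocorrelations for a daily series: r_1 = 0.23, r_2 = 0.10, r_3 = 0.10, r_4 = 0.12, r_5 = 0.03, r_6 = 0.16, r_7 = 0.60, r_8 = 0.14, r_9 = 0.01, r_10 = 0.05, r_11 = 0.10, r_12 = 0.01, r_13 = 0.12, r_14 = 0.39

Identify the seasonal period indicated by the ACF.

7

The largest autocorrelation is r_7 = 0.60, with a weaker echo at lag 14 (0.39); the remaining lags stay at or below 0.23. The elevated value at lag 1 (0.23), dropping to 0.10 at lag 2, reflects decaying short-term dependence rather than seasonality.
The dominant spike at lag 7 indicates a seasonal period of 7.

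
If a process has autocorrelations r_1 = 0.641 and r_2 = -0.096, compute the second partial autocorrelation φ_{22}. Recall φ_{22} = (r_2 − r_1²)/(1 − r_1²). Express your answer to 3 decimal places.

-0.860

φ_{22} = (r_2 − r_1²) / (1 − r_1²)
r_1² = (0.641)² = 0.410881
Numerator = -0.096 − 0.4109 = -0.5069; denominator = 1 − 0.4109 = 0.5891
φ_{22} = -0.5069 / 0.5891 = -0.860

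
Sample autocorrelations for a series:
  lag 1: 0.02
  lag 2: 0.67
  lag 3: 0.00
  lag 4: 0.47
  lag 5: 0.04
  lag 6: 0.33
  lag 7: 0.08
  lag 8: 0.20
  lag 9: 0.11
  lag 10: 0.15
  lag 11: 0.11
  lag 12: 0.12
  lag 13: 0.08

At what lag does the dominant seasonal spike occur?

The largest autocorrelation is r_2 = 0.67, with weaker echoes at lags 4 (0.47), 6 (0.33), 8 (0.20) and 10 (0.15); the remaining lags stay at or below 0.12.
The dominant spike at lag 2 indicates a seasonal period of 2.

2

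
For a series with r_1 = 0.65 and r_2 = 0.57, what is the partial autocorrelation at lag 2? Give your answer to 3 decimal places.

0.255

φ_{22} = (r_2 − r_1²) / (1 − r_1²)
r_1² = (0.65)² = 0.4225
Numerator = 0.57 − 0.4225 = 0.1475; denominator = 1 − 0.4225 = 0.5775
φ_{22} = 0.1475 / 0.5775 = 0.255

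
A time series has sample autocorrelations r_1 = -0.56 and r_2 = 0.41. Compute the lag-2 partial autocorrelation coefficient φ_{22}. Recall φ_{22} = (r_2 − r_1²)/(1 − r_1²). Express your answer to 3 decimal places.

φ_{22} = (r_2 − r_1²) / (1 − r_1²)
r_1² = (-0.56)² = 0.3136
Numerator = 0.41 − 0.3136 = 0.0964; denominator = 1 − 0.3136 = 0.6864
φ_{22} = 0.0964 / 0.6864 = 0.140

0.140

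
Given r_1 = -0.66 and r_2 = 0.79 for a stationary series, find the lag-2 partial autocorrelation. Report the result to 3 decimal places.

0.628

φ_{22} = (r_2 − r_1²) / (1 − r_1²)
r_1² = (-0.66)² = 0.4356
Numerator = 0.79 − 0.4356 = 0.3544; denominator = 1 − 0.4356 = 0.5644
φ_{22} = 0.3544 / 0.5644 = 0.628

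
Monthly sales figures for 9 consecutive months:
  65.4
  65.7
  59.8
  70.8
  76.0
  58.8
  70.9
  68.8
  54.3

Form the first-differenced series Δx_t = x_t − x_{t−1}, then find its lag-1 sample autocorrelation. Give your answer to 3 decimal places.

First differences Δx: 0.3, -5.9, 11.0, 5.2, -17.2, 12.1, -2.1, -14.5
Mean of differences = -1.3875
Numerator Σ(Δx_t−Δx̄)(Δx_{t+1}−Δx̄) = -299.6139
Denominator Σ(Δx_t−Δx̄)² = 824.4488
r_1(Δx) = -299.6139 / 824.4488 = -0.363

-0.363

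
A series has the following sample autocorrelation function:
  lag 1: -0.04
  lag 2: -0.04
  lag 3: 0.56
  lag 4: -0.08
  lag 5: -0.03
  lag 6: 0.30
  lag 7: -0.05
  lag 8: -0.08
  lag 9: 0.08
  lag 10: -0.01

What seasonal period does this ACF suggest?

3

The largest autocorrelation is r_3 = 0.56, with a weaker echo at lag 6 (0.30); the remaining lags stay at or below 0.08.
The dominant spike at lag 3 indicates a seasonal period of 3.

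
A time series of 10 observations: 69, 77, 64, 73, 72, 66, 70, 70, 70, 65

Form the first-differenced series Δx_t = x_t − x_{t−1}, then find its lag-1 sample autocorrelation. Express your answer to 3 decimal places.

First differences Δx: 8, -13, 9, -1, -6, 4, 0, 0, -5
Mean of differences = -0.4444
Numerator Σ(Δx_t−Δx̄)(Δx_{t+1}−Δx̄) = -251.3086
Denominator Σ(Δx_t−Δx̄)² = 390.2222
r_1(Δx) = -251.3086 / 390.2222 = -0.644

-0.644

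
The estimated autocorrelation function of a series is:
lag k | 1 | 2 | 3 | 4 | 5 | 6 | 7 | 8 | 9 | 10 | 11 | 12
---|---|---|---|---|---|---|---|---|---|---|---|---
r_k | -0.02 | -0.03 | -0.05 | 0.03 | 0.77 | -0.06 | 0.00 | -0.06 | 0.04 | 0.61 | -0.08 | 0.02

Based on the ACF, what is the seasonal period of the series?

5

The largest autocorrelation is r_5 = 0.77, with a weaker echo at lag 10 (0.61); the remaining lags stay at or below 0.04.
The dominant spike at lag 5 indicates a seasonal period of 5.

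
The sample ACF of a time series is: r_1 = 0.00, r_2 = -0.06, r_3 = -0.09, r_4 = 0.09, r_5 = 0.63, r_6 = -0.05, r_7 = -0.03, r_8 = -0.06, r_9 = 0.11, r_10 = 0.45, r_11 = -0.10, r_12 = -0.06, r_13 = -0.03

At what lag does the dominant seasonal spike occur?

The largest autocorrelation is r_5 = 0.63, with a weaker echo at lag 10 (0.45); the remaining lags stay at or below 0.11.
The dominant spike at lag 5 indicates a seasonal period of 5.

5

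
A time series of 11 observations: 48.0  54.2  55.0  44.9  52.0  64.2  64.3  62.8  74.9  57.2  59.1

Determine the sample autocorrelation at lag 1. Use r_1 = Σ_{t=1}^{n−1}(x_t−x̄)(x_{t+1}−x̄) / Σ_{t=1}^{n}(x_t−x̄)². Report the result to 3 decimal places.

0.371

Mean x̄ = (48.0 + 54.2 + 55.0 + 44.9 + 52.0 + 64.2 + 64.3 + 62.8 + 74.9 + 57.2 + 59.1)/11 = 57.8727
Numerator Σ_{t=1}^{10}(x_t−x̄)(x_{t+1}−x̄) = 267.0583
Denominator Σ(x_t−x̄)² = 719.5018
r_1 = 267.0583 / 719.5018 = 0.371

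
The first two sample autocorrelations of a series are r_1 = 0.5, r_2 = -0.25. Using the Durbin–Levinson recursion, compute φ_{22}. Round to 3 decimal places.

φ_{22} = (r_2 − r_1²) / (1 − r_1²)
r_1² = (0.5)² = 0.25
Numerator = -0.25 − 0.2500 = -0.5000; denominator = 1 − 0.2500 = 0.7500
φ_{22} = -0.5000 / 0.7500 = -0.667

-0.667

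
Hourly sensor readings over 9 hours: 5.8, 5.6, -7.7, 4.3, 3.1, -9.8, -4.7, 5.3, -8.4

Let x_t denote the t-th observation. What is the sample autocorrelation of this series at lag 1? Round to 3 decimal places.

Mean x̄ = (5.8 + 5.6 − 7.7 + 4.3 + 3.1 − 9.8 − 4.7 + 5.3 − 8.4)/9 = -0.7222
Numerator Σ_{t=1}^{8}(x_t−x̄)(x_{t+1}−x̄) = -87.5083
Denominator Σ(x_t−x̄)² = 364.4756
r_1 = -87.5083 / 364.4756 = -0.240

-0.240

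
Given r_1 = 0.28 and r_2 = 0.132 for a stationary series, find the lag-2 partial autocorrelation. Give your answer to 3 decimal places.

0.058

φ_{22} = (r_2 − r_1²) / (1 − r_1²)
r_1² = (0.28)² = 0.0784
Numerator = 0.132 − 0.0784 = 0.0536; denominator = 1 − 0.0784 = 0.9216
φ_{22} = 0.0536 / 0.9216 = 0.058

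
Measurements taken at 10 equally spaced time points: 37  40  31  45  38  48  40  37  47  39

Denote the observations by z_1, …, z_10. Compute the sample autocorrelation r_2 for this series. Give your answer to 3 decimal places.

Mean z̄ = (37 + 40 + 31 + 45 + 38 + 48 + 40 + 37 + 47 + 39)/10 = 40.2000
Numerator Σ_{t=1}^{8}(z_t−z̄)(z_{t+2}−z̄) = 64.1200
Denominator Σ(z_t−z̄)² = 241.6000
r_2 = 64.1200 / 241.6000 = 0.265

0.265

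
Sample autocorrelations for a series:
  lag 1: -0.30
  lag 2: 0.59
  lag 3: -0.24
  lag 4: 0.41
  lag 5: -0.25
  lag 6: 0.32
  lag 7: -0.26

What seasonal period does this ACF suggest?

The largest autocorrelation is r_2 = 0.59, with weaker echoes at lags 4 (0.41) and 6 (0.32); the remaining lags stay at or below -0.24.
The dominant spike at lag 2 indicates a seasonal period of 2.

2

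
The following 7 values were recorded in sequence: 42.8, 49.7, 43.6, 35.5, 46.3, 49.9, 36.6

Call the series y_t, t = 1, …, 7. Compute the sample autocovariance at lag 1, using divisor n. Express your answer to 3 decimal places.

Mean ȳ = (42.8 + 49.7 + 43.6 + 35.5 + 46.3 + 49.9 + 36.6)/7 = 43.4857
Σ_{t=1}^{6}(y_t−ȳ)(y_{t+1}−ȳ) = -53.0531
γ_1 = -53.0531 / 7 = -7.579

-7.579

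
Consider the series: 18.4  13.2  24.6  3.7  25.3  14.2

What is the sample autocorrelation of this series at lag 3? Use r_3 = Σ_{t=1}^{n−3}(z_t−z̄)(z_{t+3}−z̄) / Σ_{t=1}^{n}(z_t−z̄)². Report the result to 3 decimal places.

-0.220

Mean z̄ = (18.4 + 13.2 + 24.6 + 3.7 + 25.3 + 14.2)/6 = 16.5667
Deviations from mean: 1.8333, -3.3667, 8.0333, -12.8667, 8.7333, -2.3667
Numerator Σ_{t=1}^{3}(z_t−z̄)(z_{t+3}−z̄) = -72.0033
Denominator Σ(z_t−z̄)² = 326.6533
r_3 = -72.0033 / 326.6533 = -0.220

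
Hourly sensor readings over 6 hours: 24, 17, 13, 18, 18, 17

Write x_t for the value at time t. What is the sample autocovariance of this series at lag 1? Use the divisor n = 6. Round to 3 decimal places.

Mean x̄ = (24 + 17 + 13 + 18 + 18 + 17)/6 = 17.8333
Deviations: 6.1667, -0.8333, -4.8333, 0.1667, 0.1667, -0.8333
Σ_{t=1}^{5}(x_t−x̄)(x_{t+1}−x̄) = -2.0278
γ_1 = -2.0278 / 6 = -0.338

-0.338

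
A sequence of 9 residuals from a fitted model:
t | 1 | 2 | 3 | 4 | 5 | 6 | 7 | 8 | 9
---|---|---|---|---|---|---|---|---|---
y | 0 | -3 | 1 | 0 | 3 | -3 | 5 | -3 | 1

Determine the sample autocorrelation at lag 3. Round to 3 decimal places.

Mean ȳ = (0 − 3 + 1 + 0 + 3 − 3 + 5 − 3 + 1)/9 = 0.1111
Numerator Σ_{t=1}^{6}(y_t−ȳ)(y_{t+3}−ȳ) = -24.0370
Denominator Σ(y_t−ȳ)² = 62.8889
r_3 = -24.0370 / 62.8889 = -0.382

-0.382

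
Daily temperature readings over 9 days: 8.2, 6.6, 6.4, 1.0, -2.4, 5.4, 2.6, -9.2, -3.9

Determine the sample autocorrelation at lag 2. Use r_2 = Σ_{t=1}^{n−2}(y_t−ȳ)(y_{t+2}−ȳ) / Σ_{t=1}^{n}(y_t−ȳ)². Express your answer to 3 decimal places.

-0.161

Mean ȳ = (8.2 + 6.6 + 6.4 + 1.0 − 2.4 + 5.4 + 2.6 − 9.2 − 3.9)/9 = 1.6333
Σ(y_t−ȳ)(y_{t+2}−ȳ) = (31.3011) + (-3.1456) + (-19.2256) + (-2.3856) + (-3.8989) + (-40.8056) + (-5.3489) = -43.5089
Denominator Σ(y_t−ȳ)² = 270.2800
r_2 = -43.5089 / 270.2800 = -0.161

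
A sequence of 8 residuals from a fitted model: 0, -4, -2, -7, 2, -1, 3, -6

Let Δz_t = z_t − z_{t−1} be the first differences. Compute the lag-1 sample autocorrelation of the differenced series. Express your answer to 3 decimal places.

-0.585

First differences Δz: -4, 2, -5, 9, -3, 4, -9
Mean of differences = -0.8571
Numerator Σ(Δz_t−Δz̄)(Δz_{t+1}−Δz̄) = -132.7347
Denominator Σ(Δz_t−Δz̄)² = 226.8571
r_1(Δz) = -132.7347 / 226.8571 = -0.585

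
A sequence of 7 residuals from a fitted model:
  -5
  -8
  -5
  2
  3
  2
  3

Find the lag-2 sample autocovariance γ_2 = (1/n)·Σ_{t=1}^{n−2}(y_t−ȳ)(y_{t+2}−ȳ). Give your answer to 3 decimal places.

Mean ȳ = (-5 − 8 − 5 + 2 + 3 + 2 + 3)/7 = -1.1429
Deviations: -3.8571, -6.8571, -3.8571, 3.1429, 4.1429, 3.1429, 4.1429
Σ_{t=1}^{5}(y_t−ȳ)(y_{t+2}−ȳ) = 4.3878
γ_2 = 4.3878 / 7 = 0.627

0.627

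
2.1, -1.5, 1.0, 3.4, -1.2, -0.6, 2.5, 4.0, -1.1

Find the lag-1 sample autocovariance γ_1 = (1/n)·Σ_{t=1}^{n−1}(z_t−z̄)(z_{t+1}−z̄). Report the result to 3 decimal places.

-0.965

Mean z̄ = (2.1 − 1.5 + 1.0 + 3.4 − 1.2 − 0.6 + 2.5 + 4.0 − 1.1)/9 = 0.9556
Σ_{t=1}^{8}(z_t−z̄)(z_{t+1}−z̄) = -8.6853
γ_1 = -8.6853 / 9 = -0.965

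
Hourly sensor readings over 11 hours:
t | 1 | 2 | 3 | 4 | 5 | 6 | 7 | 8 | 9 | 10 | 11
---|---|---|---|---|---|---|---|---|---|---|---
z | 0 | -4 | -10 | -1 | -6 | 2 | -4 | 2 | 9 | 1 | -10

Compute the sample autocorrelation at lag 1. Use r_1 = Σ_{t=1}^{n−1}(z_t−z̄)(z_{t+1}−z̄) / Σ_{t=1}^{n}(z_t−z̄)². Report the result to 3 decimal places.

Mean z̄ = (0 − 4 − 10 − 1 − 6 + 2 − 4 + 2 + 9 + 1 − 10)/11 = -1.9091
Numerator Σ_{t=1}^{10}(z_t−z̄)(z_{t+1}−z̄) = 20.3554
Denominator Σ(z_t−z̄)² = 318.9091
r_1 = 20.3554 / 318.9091 = 0.064

0.064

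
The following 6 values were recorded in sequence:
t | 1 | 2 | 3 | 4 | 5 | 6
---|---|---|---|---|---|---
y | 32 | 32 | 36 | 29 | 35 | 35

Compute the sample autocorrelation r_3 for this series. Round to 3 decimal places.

0.227

Mean ȳ = (32 + 32 + 36 + 29 + 35 + 35)/6 = 33.1667
Deviations from mean: -1.1667, -1.1667, 2.8333, -4.1667, 1.8333, 1.8333
Σ(y_t−ȳ)(y_{t+3}−ȳ) = (4.8611) + (-2.1389) + (5.1944) = 7.9167
Denominator Σ(y_t−ȳ)² = 34.8333
r_3 = 7.9167 / 34.8333 = 0.227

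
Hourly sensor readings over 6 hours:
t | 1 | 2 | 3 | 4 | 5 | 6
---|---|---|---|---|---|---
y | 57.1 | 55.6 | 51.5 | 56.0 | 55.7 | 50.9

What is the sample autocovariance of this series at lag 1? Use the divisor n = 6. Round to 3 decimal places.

-1.239

Mean ȳ = (57.1 + 55.6 + 51.5 + 56.0 + 55.7 + 50.9)/6 = 54.4667
Deviations: 2.6333, 1.1333, -2.9667, 1.5333, 1.2333, -3.5667
Σ_{t=1}^{5}(y_t−ȳ)(y_{t+1}−ȳ) = -7.4344
γ_1 = -7.4344 / 6 = -1.239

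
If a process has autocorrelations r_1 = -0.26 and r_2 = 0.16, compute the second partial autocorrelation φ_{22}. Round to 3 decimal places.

φ_{22} = (r_2 − r_1²) / (1 − r_1²)
r_1² = (-0.26)² = 0.0676
Numerator = 0.16 − 0.0676 = 0.0924; denominator = 1 − 0.0676 = 0.9324
φ_{22} = 0.0924 / 0.9324 = 0.099

0.099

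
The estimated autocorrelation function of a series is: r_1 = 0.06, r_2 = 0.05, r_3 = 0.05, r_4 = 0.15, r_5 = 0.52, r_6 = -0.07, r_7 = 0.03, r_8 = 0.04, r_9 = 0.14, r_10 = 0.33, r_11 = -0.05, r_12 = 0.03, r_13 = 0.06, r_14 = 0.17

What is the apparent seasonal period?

The largest autocorrelation is r_5 = 0.52, with a weaker echo at lag 10 (0.33); the remaining lags stay at or below 0.17.
The dominant spike at lag 5 indicates a seasonal period of 5.

5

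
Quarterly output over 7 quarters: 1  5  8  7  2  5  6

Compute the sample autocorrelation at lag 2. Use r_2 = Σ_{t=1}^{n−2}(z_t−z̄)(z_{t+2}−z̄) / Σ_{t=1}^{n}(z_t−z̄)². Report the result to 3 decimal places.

Mean z̄ = (1 + 5 + 8 + 7 + 2 + 5 + 6)/7 = 4.8571
Deviations from mean: -3.8571, 0.1429, 3.1429, 2.1429, -2.8571, 0.1429, 1.1429
Numerator Σ_{t=1}^{5}(z_t−z̄)(z_{t+2}−z̄) = -23.7551
Denominator Σ(z_t−z̄)² = 38.8571
r_2 = -23.7551 / 38.8571 = -0.611

-0.611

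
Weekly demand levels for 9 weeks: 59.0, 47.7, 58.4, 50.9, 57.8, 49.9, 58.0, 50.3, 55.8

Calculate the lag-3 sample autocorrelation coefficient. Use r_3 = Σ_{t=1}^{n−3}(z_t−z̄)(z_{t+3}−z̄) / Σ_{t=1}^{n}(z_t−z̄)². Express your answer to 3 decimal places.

Mean z̄ = (59.0 + 47.7 + 58.4 + 50.9 + 57.8 + 49.9 + 58.0 + 50.3 + 55.8)/9 = 54.2000
Σ(z_t−z̄)(z_{t+3}−z̄) = (-15.8400) + (-23.4000) + (-18.0600) + (-12.5400) + (-14.0400) + (-6.8800) = -90.7600
Denominator Σ(z_t−z̄)² = 157.4800
r_3 = -90.7600 / 157.4800 = -0.576

-0.576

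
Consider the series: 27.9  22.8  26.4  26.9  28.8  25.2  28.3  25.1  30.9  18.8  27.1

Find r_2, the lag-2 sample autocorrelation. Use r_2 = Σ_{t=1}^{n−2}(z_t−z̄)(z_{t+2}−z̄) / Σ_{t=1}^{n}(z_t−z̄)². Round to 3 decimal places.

Mean z̄ = (27.9 + 22.8 + 26.4 + 26.9 + 28.8 + 25.2 + 28.3 + 25.1 + 30.9 + 18.8 + 27.1)/11 = 26.2000
Numerator Σ_{t=1}^{9}(z_t−z̄)(z_{t+2}−z̄) = 26.5800
Denominator Σ(z_t−z̄)² = 106.0200
r_2 = 26.5800 / 106.0200 = 0.251

0.251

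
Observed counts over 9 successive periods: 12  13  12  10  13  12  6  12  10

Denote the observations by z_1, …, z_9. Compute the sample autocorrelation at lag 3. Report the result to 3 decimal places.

Mean z̄ = (12 + 13 + 12 + 10 + 13 + 12 + 6 + 12 + 10)/9 = 11.1111
Numerator Σ_{t=1}^{6}(z_t−z̄)(z_{t+3}−z̄) = 9.7407
Denominator Σ(z_t−z̄)² = 38.8889
r_3 = 9.7407 / 38.8889 = 0.250

0.250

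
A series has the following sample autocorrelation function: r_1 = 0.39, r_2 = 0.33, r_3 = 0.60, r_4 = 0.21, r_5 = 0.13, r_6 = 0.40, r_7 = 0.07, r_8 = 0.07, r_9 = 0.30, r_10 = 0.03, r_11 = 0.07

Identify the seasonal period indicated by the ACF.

The largest autocorrelation is r_3 = 0.60, with a weaker echo at lag 6 (0.40); the remaining lags stay at or below 0.39. The elevated value at lag 1 (0.39), dropping to 0.33 at lag 2, reflects decaying short-term dependence rather than seasonality.
The dominant spike at lag 3 indicates a seasonal period of 3.

3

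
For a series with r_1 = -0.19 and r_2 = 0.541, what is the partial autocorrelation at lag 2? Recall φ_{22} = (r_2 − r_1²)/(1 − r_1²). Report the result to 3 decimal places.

φ_{22} = (r_2 − r_1²) / (1 − r_1²)
r_1² = (-0.19)² = 0.0361
Numerator = 0.541 − 0.0361 = 0.5049; denominator = 1 − 0.0361 = 0.9639
φ_{22} = 0.5049 / 0.9639 = 0.524

0.524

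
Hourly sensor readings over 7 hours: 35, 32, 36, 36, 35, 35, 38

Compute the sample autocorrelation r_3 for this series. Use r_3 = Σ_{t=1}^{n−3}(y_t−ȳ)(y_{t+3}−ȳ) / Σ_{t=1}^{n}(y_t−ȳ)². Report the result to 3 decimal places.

Mean ȳ = (35 + 32 + 36 + 36 + 35 + 35 + 38)/7 = 35.2857
Deviations from mean: -0.2857, -3.2857, 0.7143, 0.7143, -0.2857, -0.2857, 2.7143
Σ(y_t−ȳ)(y_{t+3}−ȳ) = (-0.2041) + (0.9388) + (-0.2041) + (1.9388) = 2.4694
Denominator Σ(y_t−ȳ)² = 19.4286
r_3 = 2.4694 / 19.4286 = 0.127

0.127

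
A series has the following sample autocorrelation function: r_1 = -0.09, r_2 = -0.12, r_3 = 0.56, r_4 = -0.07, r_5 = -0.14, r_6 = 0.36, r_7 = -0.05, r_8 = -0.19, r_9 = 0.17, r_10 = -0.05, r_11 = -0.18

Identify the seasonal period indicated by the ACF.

3

The largest autocorrelation is r_3 = 0.56, with weaker echoes at lags 6 (0.36) and 9 (0.17); the remaining lags stay at or below -0.05.
The dominant spike at lag 3 indicates a seasonal period of 3.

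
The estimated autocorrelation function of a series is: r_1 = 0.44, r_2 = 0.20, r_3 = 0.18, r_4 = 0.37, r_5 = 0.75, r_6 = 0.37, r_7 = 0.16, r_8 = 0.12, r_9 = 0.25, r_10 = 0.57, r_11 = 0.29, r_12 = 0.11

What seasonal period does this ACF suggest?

5

The largest autocorrelation is r_5 = 0.75, with a weaker echo at lag 10 (0.57); the remaining lags stay at or below 0.44. The elevated value at lag 1 (0.44), dropping to 0.20 at lag 2, reflects decaying short-term dependence rather than seasonality.
The dominant spike at lag 5 indicates a seasonal period of 5.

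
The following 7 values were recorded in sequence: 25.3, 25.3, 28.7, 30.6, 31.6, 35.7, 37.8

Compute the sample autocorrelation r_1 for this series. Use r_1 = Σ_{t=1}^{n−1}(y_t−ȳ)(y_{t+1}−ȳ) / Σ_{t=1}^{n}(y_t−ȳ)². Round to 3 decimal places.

0.578

Mean ȳ = (25.3 + 25.3 + 28.7 + 30.6 + 31.6 + 35.7 + 37.8)/7 = 30.7143
Deviations from mean: -5.4143, -5.4143, -2.0143, -0.1143, 0.8857, 4.9857, 7.0857
Numerator Σ_{t=1}^{6}(y_t−ȳ)(y_{t+1}−ȳ) = 80.0927
Denominator Σ(y_t−ȳ)² = 138.5486
r_1 = 80.0927 / 138.5486 = 0.578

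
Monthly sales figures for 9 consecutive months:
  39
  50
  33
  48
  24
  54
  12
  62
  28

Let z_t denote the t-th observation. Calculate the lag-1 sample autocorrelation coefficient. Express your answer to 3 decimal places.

Mean z̄ = (39 + 50 + 33 + 48 + 24 + 54 + 12 + 62 + 28)/9 = 38.8889
Numerator Σ_{t=1}^{8}(z_t−z̄)(z_{t+1}−z̄) = -1757.9012
Denominator Σ(z_t−z̄)² = 2066.8889
r_1 = -1757.9012 / 2066.8889 = -0.851

-0.851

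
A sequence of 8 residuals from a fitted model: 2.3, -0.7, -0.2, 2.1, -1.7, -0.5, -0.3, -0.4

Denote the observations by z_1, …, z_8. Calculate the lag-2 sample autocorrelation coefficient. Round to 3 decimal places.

-0.141

Mean z̄ = (2.3 − 0.7 − 0.2 + 2.1 − 1.7 − 0.5 − 0.3 − 0.4)/8 = 0.0750
Deviations from mean: 2.2250, -0.7750, -0.2750, 2.0250, -1.7750, -0.5750, -0.3750, -0.4750
Numerator Σ_{t=1}^{6}(z_t−z̄)(z_{t+2}−z̄) = -1.9188
Denominator Σ(z_t−z̄)² = 13.5750
r_2 = -1.9188 / 13.5750 = -0.141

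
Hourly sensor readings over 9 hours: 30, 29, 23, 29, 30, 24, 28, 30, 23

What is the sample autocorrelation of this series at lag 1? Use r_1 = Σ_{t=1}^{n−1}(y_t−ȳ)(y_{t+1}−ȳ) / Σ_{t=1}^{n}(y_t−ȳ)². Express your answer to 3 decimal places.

Mean ȳ = (30 + 29 + 23 + 29 + 30 + 24 + 28 + 30 + 23)/9 = 27.3333
Numerator Σ_{t=1}^{8}(y_t−ȳ)(y_{t+1}−ȳ) = -26.4444
Denominator Σ(y_t−ȳ)² = 76.0000
r_1 = -26.4444 / 76.0000 = -0.348

-0.348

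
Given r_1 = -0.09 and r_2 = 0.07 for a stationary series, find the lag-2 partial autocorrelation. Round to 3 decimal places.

φ_{22} = (r_2 − r_1²) / (1 − r_1²)
r_1² = (-0.09)² = 0.0081
Numerator = 0.07 − 0.0081 = 0.0619; denominator = 1 − 0.0081 = 0.9919
φ_{22} = 0.0619 / 0.9919 = 0.062

0.062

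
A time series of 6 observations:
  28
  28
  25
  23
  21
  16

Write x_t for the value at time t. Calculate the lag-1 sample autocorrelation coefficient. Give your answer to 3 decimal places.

0.438

Mean x̄ = (28 + 28 + 25 + 23 + 21 + 16)/6 = 23.5000
Deviations from mean: 4.5000, 4.5000, 1.5000, -0.5000, -2.5000, -7.5000
Numerator Σ_{t=1}^{5}(x_t−x̄)(x_{t+1}−x̄) = 46.2500
Denominator Σ(x_t−x̄)² = 105.5000
r_1 = 46.2500 / 105.5000 = 0.438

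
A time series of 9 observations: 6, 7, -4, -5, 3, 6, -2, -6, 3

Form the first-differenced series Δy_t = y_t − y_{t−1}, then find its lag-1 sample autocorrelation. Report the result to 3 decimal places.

-0.048

First differences Δy: 1, -11, -1, 8, 3, -8, -4, 9
Mean of differences = -0.3750
Numerator Σ(Δy_t−Δȳ)(Δy_{t+1}−Δȳ) = -17.0156
Denominator Σ(Δy_t−Δȳ)² = 355.8750
r_1(Δy) = -17.0156 / 355.8750 = -0.048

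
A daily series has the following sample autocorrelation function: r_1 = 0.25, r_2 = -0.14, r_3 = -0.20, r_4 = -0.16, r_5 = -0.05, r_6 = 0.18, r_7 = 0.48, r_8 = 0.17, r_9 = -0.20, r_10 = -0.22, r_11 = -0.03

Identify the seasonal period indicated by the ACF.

7

The largest autocorrelation is r_7 = 0.48; the remaining lags stay at or below 0.25.
The dominant spike at lag 7 indicates a seasonal period of 7.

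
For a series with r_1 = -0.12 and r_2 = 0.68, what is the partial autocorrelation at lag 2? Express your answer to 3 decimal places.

0.675

φ_{22} = (r_2 − r_1²) / (1 − r_1²)
r_1² = (-0.12)² = 0.0144
Numerator = 0.68 − 0.0144 = 0.6656; denominator = 1 − 0.0144 = 0.9856
φ_{22} = 0.6656 / 0.9856 = 0.675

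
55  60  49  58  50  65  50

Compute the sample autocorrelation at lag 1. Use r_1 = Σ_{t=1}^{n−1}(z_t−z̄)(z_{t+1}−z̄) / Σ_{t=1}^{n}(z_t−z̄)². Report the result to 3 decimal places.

-0.752

Mean z̄ = (55 + 60 + 49 + 58 + 50 + 65 + 50)/7 = 55.2857
Deviations from mean: -0.2857, 4.7143, -6.2857, 2.7143, -5.2857, 9.7143, -5.2857
Σ(z_t−z̄)(z_{t+1}−z̄) = (-1.3469) + (-29.6327) + (-17.0612) + (-14.3469) + (-51.3469) + (-51.3469) = -165.0816
Denominator Σ(z_t−z̄)² = 219.4286
r_1 = -165.0816 / 219.4286 = -0.752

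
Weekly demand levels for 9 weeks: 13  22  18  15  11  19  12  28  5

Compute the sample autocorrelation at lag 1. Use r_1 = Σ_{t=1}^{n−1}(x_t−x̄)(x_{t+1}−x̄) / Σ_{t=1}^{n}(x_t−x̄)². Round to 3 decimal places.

Mean x̄ = (13 + 22 + 18 + 15 + 11 + 19 + 12 + 28 + 5)/9 = 15.8889
Numerator Σ_{t=1}^{8}(x_t−x̄)(x_{t+1}−x̄) = -208.5679
Denominator Σ(x_t−x̄)² = 364.8889
r_1 = -208.5679 / 364.8889 = -0.572

-0.572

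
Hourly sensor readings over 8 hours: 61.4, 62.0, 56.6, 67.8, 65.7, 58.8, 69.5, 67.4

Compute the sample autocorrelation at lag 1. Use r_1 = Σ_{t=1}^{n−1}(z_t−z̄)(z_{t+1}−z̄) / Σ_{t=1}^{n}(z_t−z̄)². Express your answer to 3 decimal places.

-0.145

Mean z̄ = (61.4 + 62.0 + 56.6 + 67.8 + 65.7 + 58.8 + 69.5 + 67.4)/8 = 63.6500
Deviations from mean: -2.2500, -1.6500, -7.0500, 4.1500, 2.0500, -4.8500, 5.8500, 3.7500
Numerator Σ_{t=1}^{7}(z_t−z̄)(z_{t+1}−z̄) = -21.7825
Denominator Σ(z_t−z̄)² = 150.7200
r_1 = -21.7825 / 150.7200 = -0.145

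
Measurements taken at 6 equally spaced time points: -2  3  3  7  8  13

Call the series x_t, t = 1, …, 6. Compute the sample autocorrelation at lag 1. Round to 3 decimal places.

0.327

Mean x̄ = (-2 + 3 + 3 + 7 + 8 + 13)/6 = 5.3333
Deviations from mean: -7.3333, -2.3333, -2.3333, 1.6667, 2.6667, 7.6667
Σ(x_t−x̄)(x_{t+1}−x̄) = (17.1111) + (5.4444) + (-3.8889) + (4.4444) + (20.4444) = 43.5556
Denominator Σ(x_t−x̄)² = 133.3333
r_1 = 43.5556 / 133.3333 = 0.327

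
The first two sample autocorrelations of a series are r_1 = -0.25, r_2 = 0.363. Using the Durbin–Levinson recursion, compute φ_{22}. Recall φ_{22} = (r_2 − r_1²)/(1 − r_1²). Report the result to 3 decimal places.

φ_{22} = (r_2 − r_1²) / (1 − r_1²)
r_1² = (-0.25)² = 0.0625
Numerator = 0.363 − 0.0625 = 0.3005; denominator = 1 − 0.0625 = 0.9375
φ_{22} = 0.3005 / 0.9375 = 0.321

0.321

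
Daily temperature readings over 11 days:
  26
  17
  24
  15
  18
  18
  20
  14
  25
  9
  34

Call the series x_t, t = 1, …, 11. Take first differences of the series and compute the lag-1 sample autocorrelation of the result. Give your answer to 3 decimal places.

First differences Δx: -9, 7, -9, 3, 0, 2, -6, 11, -16, 25
Mean of differences = 0.8000
Numerator Σ(Δx_t−Δx̄)(Δx_{t+1}−Δx̄) = -801.2400
Denominator Σ(Δx_t−Δx̄)² = 1255.6000
r_1(Δx) = -801.2400 / 1255.6000 = -0.638

-0.638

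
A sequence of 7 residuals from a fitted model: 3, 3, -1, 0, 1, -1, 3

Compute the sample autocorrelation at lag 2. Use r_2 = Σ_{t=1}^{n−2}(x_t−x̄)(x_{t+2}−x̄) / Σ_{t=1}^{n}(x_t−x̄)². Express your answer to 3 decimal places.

Mean x̄ = (3 + 3 − 1 + 0 + 1 − 1 + 3)/7 = 1.1429
Deviations from mean: 1.8571, 1.8571, -2.1429, -1.1429, -0.1429, -2.1429, 1.8571
Σ(x_t−x̄)(x_{t+2}−x̄) = (-3.9796) + (-2.1224) + (0.3061) + (2.4490) + (-0.2653) = -3.6122
Denominator Σ(x_t−x̄)² = 20.8571
r_2 = -3.6122 / 20.8571 = -0.173

-0.173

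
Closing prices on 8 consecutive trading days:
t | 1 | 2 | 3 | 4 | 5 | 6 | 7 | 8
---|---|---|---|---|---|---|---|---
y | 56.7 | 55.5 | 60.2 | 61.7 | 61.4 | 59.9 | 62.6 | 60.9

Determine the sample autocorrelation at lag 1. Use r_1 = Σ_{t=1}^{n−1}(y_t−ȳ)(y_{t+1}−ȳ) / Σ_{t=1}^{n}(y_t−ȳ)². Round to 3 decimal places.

Mean ȳ = (56.7 + 55.5 + 60.2 + 61.7 + 61.4 + 59.9 + 62.6 + 60.9)/8 = 59.8625
Deviations from mean: -3.1625, -4.3625, 0.3375, 1.8375, 1.5375, 0.0375, 2.7375, 1.0375
Numerator Σ_{t=1}^{7}(y_t−ȳ)(y_{t+1}−ȳ) = 18.7698
Denominator Σ(y_t−ȳ)² = 43.4588
r_1 = 18.7698 / 43.4588 = 0.432

0.432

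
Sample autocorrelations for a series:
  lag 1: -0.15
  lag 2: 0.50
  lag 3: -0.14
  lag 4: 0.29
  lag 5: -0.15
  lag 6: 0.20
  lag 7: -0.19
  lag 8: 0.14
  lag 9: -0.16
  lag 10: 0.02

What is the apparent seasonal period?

2

The largest autocorrelation is r_2 = 0.50, with weaker echoes at lags 4 (0.29) and 6 (0.20); the remaining lags stay at or below 0.14.
The dominant spike at lag 2 indicates a seasonal period of 2.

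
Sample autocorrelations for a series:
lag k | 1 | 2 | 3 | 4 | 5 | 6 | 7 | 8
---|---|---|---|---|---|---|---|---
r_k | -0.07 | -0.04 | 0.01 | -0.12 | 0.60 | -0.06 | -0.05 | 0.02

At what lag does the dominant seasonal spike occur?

The largest autocorrelation is r_5 = 0.60; the remaining lags stay at or below 0.02.
The dominant spike at lag 5 indicates a seasonal period of 5.

5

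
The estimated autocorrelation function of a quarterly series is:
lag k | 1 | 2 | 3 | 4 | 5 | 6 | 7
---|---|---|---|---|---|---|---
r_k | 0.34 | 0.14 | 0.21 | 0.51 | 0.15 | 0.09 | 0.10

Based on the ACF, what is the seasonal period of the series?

The largest autocorrelation is r_4 = 0.51; the remaining lags stay at or below 0.34. The elevated value at lag 1 (0.34), dropping to 0.14 at lag 2, reflects decaying short-term dependence rather than seasonality.
The dominant spike at lag 4 indicates a seasonal period of 4.

4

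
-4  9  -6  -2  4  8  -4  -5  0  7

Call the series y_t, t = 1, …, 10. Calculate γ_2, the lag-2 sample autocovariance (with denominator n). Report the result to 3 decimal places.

Mean ȳ = (-4 + 9 − 6 − 2 + 4 + 8 − 4 − 5 + 0 + 7)/10 = 0.7000
Σ_{t=1}^{8}(y_t−ȳ)(y_{t+2}−ȳ) = -122.4800
γ_2 = -122.4800 / 10 = -12.248

-12.248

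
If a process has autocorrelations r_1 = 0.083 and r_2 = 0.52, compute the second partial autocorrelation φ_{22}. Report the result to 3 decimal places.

0.517

φ_{22} = (r_2 − r_1²) / (1 − r_1²)
r_1² = (0.083)² = 0.006889
Numerator = 0.52 − 0.0069 = 0.5131; denominator = 1 − 0.0069 = 0.9931
φ_{22} = 0.5131 / 0.9931 = 0.517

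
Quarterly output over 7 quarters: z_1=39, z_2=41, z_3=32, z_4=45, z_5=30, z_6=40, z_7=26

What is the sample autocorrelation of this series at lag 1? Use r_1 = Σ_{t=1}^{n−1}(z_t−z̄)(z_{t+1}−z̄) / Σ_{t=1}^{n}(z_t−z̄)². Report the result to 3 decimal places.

Mean z̄ = (39 + 41 + 32 + 45 + 30 + 40 + 26)/7 = 36.1429
Deviations from mean: 2.8571, 4.8571, -4.1429, 8.8571, -6.1429, 3.8571, -10.1429
Σ(z_t−z̄)(z_{t+1}−z̄) = (13.8776) + (-20.1224) + (-36.6939) + (-54.4082) + (-23.6939) + (-39.1224) = -160.1633
Denominator Σ(z_t−z̄)² = 282.8571
r_1 = -160.1633 / 282.8571 = -0.566

-0.566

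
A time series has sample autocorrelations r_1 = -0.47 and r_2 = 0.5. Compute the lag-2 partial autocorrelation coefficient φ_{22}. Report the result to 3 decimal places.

φ_{22} = (r_2 − r_1²) / (1 − r_1²)
r_1² = (-0.47)² = 0.2209
Numerator = 0.5 − 0.2209 = 0.2791; denominator = 1 − 0.2209 = 0.7791
φ_{22} = 0.2791 / 0.7791 = 0.358

0.358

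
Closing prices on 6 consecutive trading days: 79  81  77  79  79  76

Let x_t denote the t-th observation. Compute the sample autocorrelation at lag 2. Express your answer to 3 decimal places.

-0.097

Mean x̄ = (79 + 81 + 77 + 79 + 79 + 76)/6 = 78.5000
Deviations from mean: 0.5000, 2.5000, -1.5000, 0.5000, 0.5000, -2.5000
Numerator Σ_{t=1}^{4}(x_t−x̄)(x_{t+2}−x̄) = -1.5000
Denominator Σ(x_t−x̄)² = 15.5000
r_2 = -1.5000 / 15.5000 = -0.097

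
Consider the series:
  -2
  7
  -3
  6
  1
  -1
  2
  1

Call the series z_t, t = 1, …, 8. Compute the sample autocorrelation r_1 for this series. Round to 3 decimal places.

-0.739

Mean z̄ = (-2 + 7 − 3 + 6 + 1 − 1 + 2 + 1)/8 = 1.3750
Deviations from mean: -3.3750, 5.6250, -4.3750, 4.6250, -0.3750, -2.3750, 0.6250, -0.3750
Σ(z_t−z̄)(z_{t+1}−z̄) = (-18.9844) + (-24.6094) + (-20.2344) + (-1.7344) + (0.8906) + (-1.4844) + (-0.2344) = -66.3906
Denominator Σ(z_t−z̄)² = 89.8750
r_1 = -66.3906 / 89.8750 = -0.739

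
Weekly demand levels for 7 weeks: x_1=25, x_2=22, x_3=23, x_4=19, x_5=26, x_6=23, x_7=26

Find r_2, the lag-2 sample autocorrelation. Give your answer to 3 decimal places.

0.346

Mean x̄ = (25 + 22 + 23 + 19 + 26 + 23 + 26)/7 = 23.4286
Deviations from mean: 1.5714, -1.4286, -0.4286, -4.4286, 2.5714, -0.4286, 2.5714
Σ(x_t−x̄)(x_{t+2}−x̄) = (-0.6735) + (6.3265) + (-1.1020) + (1.8980) + (6.6122) = 13.0612
Denominator Σ(x_t−x̄)² = 37.7143
r_2 = 13.0612 / 37.7143 = 0.346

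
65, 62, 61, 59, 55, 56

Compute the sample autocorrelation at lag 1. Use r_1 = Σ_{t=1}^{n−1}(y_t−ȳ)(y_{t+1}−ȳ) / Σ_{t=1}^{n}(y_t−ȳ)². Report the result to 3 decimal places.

0.489

Mean ȳ = (65 + 62 + 61 + 59 + 55 + 56)/6 = 59.6667
Deviations from mean: 5.3333, 2.3333, 1.3333, -0.6667, -4.6667, -3.6667
Numerator Σ_{t=1}^{5}(y_t−ȳ)(y_{t+1}−ȳ) = 34.8889
Denominator Σ(y_t−ȳ)² = 71.3333
r_1 = 34.8889 / 71.3333 = 0.489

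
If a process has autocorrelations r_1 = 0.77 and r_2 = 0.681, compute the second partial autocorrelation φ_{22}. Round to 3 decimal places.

φ_{22} = (r_2 − r_1²) / (1 − r_1²)
r_1² = (0.77)² = 0.5929
Numerator = 0.681 − 0.5929 = 0.0881; denominator = 1 − 0.5929 = 0.4071
φ_{22} = 0.0881 / 0.4071 = 0.216

0.216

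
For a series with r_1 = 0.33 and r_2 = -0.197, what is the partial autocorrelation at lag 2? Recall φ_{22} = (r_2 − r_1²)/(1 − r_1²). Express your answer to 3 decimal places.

φ_{22} = (r_2 − r_1²) / (1 − r_1²)
r_1² = (0.33)² = 0.1089
Numerator = -0.197 − 0.1089 = -0.3059; denominator = 1 − 0.1089 = 0.8911
φ_{22} = -0.3059 / 0.8911 = -0.343

-0.343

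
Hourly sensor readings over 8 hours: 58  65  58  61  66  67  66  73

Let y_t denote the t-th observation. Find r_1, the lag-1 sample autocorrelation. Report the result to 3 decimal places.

0.168

Mean ȳ = (58 + 65 + 58 + 61 + 66 + 67 + 66 + 73)/8 = 64.2500
Numerator Σ_{t=1}^{7}(y_t−ȳ)(y_{t+1}−ȳ) = 30.1875
Denominator Σ(y_t−ȳ)² = 179.5000
r_1 = 30.1875 / 179.5000 = 0.168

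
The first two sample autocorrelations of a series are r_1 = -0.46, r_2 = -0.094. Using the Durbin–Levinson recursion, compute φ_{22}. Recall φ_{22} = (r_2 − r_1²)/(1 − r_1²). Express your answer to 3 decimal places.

-0.388

φ_{22} = (r_2 − r_1²) / (1 − r_1²)
r_1² = (-0.46)² = 0.2116
Numerator = -0.094 − 0.2116 = -0.3056; denominator = 1 − 0.2116 = 0.7884
φ_{22} = -0.3056 / 0.7884 = -0.388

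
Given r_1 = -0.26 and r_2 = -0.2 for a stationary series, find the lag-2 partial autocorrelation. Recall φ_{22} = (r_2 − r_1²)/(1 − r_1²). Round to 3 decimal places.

-0.287

φ_{22} = (r_2 − r_1²) / (1 − r_1²)
r_1² = (-0.26)² = 0.0676
Numerator = -0.2 − 0.0676 = -0.2676; denominator = 1 − 0.0676 = 0.9324
φ_{22} = -0.2676 / 0.9324 = -0.287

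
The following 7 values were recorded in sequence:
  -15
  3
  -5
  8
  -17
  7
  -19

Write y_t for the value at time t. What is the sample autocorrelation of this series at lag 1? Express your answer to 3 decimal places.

Mean ȳ = (-15 + 3 − 5 + 8 − 17 + 7 − 19)/7 = -5.4286
Deviations from mean: -9.5714, 8.4286, 0.4286, 13.4286, -11.5714, 12.4286, -13.5714
Numerator Σ_{t=1}^{6}(y_t−ȳ)(y_{t+1}−ȳ) = -539.1837
Denominator Σ(y_t−ȳ)² = 815.7143
r_1 = -539.1837 / 815.7143 = -0.661

-0.661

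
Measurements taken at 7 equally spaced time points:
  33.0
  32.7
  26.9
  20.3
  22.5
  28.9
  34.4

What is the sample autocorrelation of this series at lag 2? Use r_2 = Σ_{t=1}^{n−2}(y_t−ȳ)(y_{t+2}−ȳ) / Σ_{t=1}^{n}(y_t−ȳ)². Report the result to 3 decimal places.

-0.406

Mean ȳ = (33.0 + 32.7 + 26.9 + 20.3 + 22.5 + 28.9 + 34.4)/7 = 28.3857
Numerator Σ_{t=1}^{5}(y_t−ȳ)(y_{t+2}−ȳ) = -72.5518
Denominator Σ(y_t−ȳ)² = 178.5686
r_2 = -72.5518 / 178.5686 = -0.406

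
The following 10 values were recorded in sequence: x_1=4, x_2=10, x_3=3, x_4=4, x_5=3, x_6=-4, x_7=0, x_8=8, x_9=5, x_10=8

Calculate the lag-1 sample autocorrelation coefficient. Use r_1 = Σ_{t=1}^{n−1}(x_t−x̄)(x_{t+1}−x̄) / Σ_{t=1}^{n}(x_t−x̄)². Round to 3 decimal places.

Mean x̄ = (4 + 10 + 3 + 4 + 3 − 4 + 0 + 8 + 5 + 8)/10 = 4.1000
Numerator Σ_{t=1}^{9}(x_t−x̄)(x_{t+1}−x̄) = 26.2900
Denominator Σ(x_t−x̄)² = 150.9000
r_1 = 26.2900 / 150.9000 = 0.174

0.174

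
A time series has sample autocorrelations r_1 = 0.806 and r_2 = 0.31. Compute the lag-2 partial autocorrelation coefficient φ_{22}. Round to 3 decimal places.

φ_{22} = (r_2 − r_1²) / (1 − r_1²)
r_1² = (0.806)² = 0.649636
Numerator = 0.31 − 0.6496 = -0.3396; denominator = 1 − 0.6496 = 0.3504
φ_{22} = -0.3396 / 0.3504 = -0.969

-0.969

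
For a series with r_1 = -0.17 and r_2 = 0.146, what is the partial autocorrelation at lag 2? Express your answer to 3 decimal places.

φ_{22} = (r_2 − r_1²) / (1 − r_1²)
r_1² = (-0.17)² = 0.0289
Numerator = 0.146 − 0.0289 = 0.1171; denominator = 1 − 0.0289 = 0.9711
φ_{22} = 0.1171 / 0.9711 = 0.121

0.121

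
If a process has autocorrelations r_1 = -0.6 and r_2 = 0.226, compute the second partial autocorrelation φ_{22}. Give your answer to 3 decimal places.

φ_{22} = (r_2 − r_1²) / (1 − r_1²)
r_1² = (-0.6)² = 0.36
Numerator = 0.226 − 0.3600 = -0.1340; denominator = 1 − 0.3600 = 0.6400
φ_{22} = -0.1340 / 0.6400 = -0.209

-0.209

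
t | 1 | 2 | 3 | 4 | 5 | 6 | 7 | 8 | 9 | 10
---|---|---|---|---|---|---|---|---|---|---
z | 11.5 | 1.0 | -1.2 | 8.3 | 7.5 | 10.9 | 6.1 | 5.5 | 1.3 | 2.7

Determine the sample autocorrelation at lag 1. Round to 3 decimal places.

0.090

Mean z̄ = (11.5 + 1.0 − 1.2 + 8.3 + 7.5 + 10.9 + 6.1 + 5.5 + 1.3 + 2.7)/10 = 5.3600
Numerator Σ_{t=1}^{9}(z_t−z̄)(z_{t+1}−z̄) = 15.1264
Denominator Σ(z_t−z̄)² = 167.7840
r_1 = 15.1264 / 167.7840 = 0.090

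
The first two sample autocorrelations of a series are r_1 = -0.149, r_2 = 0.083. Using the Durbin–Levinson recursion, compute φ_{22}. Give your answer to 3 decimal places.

0.062

φ_{22} = (r_2 − r_1²) / (1 − r_1²)
r_1² = (-0.149)² = 0.022201
Numerator = 0.083 − 0.0222 = 0.0608; denominator = 1 − 0.0222 = 0.9778
φ_{22} = 0.0608 / 0.9778 = 0.062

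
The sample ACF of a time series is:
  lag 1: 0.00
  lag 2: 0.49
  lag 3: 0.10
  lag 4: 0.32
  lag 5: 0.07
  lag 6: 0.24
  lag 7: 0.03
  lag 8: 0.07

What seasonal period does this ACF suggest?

2

The largest autocorrelation is r_2 = 0.49, with weaker echoes at lags 4 (0.32) and 6 (0.24); the remaining lags stay at or below 0.10.
The dominant spike at lag 2 indicates a seasonal period of 2.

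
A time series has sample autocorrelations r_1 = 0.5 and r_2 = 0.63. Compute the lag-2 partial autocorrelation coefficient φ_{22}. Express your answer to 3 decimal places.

φ_{22} = (r_2 − r_1²) / (1 − r_1²)
r_1² = (0.5)² = 0.25
Numerator = 0.63 − 0.2500 = 0.3800; denominator = 1 − 0.2500 = 0.7500
φ_{22} = 0.3800 / 0.7500 = 0.507

0.507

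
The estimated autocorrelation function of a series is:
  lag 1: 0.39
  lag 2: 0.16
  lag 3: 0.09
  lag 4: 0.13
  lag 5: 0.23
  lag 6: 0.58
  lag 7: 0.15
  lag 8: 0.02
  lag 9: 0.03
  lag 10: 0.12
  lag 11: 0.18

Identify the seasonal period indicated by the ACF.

The largest autocorrelation is r_6 = 0.58; the remaining lags stay at or below 0.39. The elevated value at lag 1 (0.39), dropping to 0.16 at lag 2, reflects decaying short-term dependence rather than seasonality.
The dominant spike at lag 6 indicates a seasonal period of 6.

6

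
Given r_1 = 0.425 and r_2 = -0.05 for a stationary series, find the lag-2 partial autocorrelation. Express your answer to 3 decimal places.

-0.281

φ_{22} = (r_2 − r_1²) / (1 − r_1²)
r_1² = (0.425)² = 0.180625
Numerator = -0.05 − 0.1806 = -0.2306; denominator = 1 − 0.1806 = 0.8194
φ_{22} = -0.2306 / 0.8194 = -0.281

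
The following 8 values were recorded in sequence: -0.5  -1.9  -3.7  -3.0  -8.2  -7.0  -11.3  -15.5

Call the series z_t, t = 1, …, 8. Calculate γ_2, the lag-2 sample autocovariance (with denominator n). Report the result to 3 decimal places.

4.820

Mean z̄ = (-0.5 − 1.9 − 3.7 − 3.0 − 8.2 − 7.0 − 11.3 − 15.5)/8 = -6.3875
Deviations: 5.8875, 4.4875, 2.6875, 3.3875, -1.8125, -0.6125, -4.9125, -9.1125
Σ_{t=1}^{6}(z_t−z̄)(z_{t+2}−z̄) = 38.5634
γ_2 = 38.5634 / 8 = 4.820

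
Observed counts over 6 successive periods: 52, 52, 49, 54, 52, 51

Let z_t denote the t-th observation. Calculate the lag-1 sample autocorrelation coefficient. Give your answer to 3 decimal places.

-0.483

Mean z̄ = (52 + 52 + 49 + 54 + 52 + 51)/6 = 51.6667
Σ(z_t−z̄)(z_{t+1}−z̄) = (0.1111) + (-0.8889) + (-6.2222) + (0.7778) + (-0.2222) = -6.4444
Denominator Σ(z_t−z̄)² = 13.3333
r_1 = -6.4444 / 13.3333 = -0.483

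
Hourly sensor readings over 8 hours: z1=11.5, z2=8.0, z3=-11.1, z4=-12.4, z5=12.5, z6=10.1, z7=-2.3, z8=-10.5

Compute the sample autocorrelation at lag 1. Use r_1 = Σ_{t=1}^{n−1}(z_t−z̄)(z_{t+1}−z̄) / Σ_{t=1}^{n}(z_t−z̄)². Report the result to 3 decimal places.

Mean z̄ = (11.5 + 8.0 − 11.1 − 12.4 + 12.5 + 10.1 − 2.3 − 10.5)/8 = 0.7250
Σ(z_t−z̄)(z_{t+1}−z̄) = (78.3881) + (-86.0269) + (155.2031) + (-154.5469) + (110.3906) + (-28.3594) + (33.9556) = 109.0044
Denominator Σ(z_t−z̄)² = 842.8150
r_1 = 109.0044 / 842.8150 = 0.129

0.129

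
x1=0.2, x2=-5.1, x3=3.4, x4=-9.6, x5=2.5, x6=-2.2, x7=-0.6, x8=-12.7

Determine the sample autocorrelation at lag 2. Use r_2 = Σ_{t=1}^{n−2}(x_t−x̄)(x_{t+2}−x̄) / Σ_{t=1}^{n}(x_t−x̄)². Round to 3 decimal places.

0.303

Mean x̄ = (0.2 − 5.1 + 3.4 − 9.6 + 2.5 − 2.2 − 0.6 − 12.7)/8 = -3.0125
Numerator Σ_{t=1}^{6}(x_t−x̄)(x_{t+2}−x̄) = 69.7759
Denominator Σ(x_t−x̄)² = 229.9088
r_2 = 69.7759 / 229.9088 = 0.303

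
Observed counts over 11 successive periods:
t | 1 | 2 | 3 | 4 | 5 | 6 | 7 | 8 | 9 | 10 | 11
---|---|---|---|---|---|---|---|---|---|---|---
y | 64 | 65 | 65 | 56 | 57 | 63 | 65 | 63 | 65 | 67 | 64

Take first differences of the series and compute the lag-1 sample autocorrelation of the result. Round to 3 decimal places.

-0.007

First differences Δy: 1, 0, -9, 1, 6, 2, -2, 2, 2, -3
Mean of differences = 0.0000
Numerator Σ(Δy_t−Δȳ)(Δy_{t+1}−Δȳ) = -1.0000
Denominator Σ(Δy_t−Δȳ)² = 144.0000
r_1(Δy) = -1.0000 / 144.0000 = -0.007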